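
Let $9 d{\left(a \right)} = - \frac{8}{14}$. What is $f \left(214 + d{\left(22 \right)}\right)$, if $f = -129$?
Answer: $- \frac{579554}{21} \approx -27598.0$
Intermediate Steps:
$d{\left(a \right)} = - \frac{4}{63}$ ($d{\left(a \right)} = \frac{\left(-8\right) \frac{1}{14}}{9} = \frac{1}{9} \left(- \frac{4}{7}\right) = - \frac{4}{63}$)
$f \left(214 + d{\left(22 \right)}\right) = - 129 \left(214 - \frac{4}{63}\right) = \left(-129\right) \frac{13478}{63} = - \frac{579554}{21}$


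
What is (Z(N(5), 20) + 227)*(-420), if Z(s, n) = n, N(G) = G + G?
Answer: -103740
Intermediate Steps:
N(G) = 2*G
(Z(N(5), 20) + 227)*(-420) = (20 + 227)*(-420) = 247*(-420) = -103740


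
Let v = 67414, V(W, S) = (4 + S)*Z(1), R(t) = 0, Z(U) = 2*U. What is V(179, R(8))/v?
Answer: 4/33707 ≈ 0.00011867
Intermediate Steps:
V(W, S) = 8 + 2*S (V(W, S) = (4 + S)*(2*1) = (4 + S)*2 = 8 + 2*S)
V(179, R(8))/v = (8 + 2*0)/67414 = (8 + 0)*(1/67414) = 8*(1/67414) = 4/33707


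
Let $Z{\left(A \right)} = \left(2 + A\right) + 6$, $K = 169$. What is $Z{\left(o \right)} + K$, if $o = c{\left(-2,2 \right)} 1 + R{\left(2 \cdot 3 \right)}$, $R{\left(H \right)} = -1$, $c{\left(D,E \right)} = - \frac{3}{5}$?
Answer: $\frac{877}{5} \approx 175.4$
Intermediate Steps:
$c{\left(D,E \right)} = - \frac{3}{5}$ ($c{\left(D,E \right)} = \left(-3\right) \frac{1}{5} = - \frac{3}{5}$)
$o = - \frac{8}{5}$ ($o = \left(- \frac{3}{5}\right) 1 - 1 = - \frac{3}{5} - 1 = - \frac{8}{5} \approx -1.6$)
$Z{\left(A \right)} = 8 + A$
$Z{\left(o \right)} + K = \left(8 - \frac{8}{5}\right) + 169 = \frac{32}{5} + 169 = \frac{877}{5}$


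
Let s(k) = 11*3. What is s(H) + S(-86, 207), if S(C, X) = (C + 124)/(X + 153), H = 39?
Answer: 5959/180 ≈ 33.106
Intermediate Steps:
s(k) = 33
S(C, X) = (124 + C)/(153 + X)
s(H) + S(-86, 207) = 33 + (124 - 86)/(153 + 207) = 33 + 38/360 = 33 + (1/360)*38 = 33 + 19/180 = 5959/180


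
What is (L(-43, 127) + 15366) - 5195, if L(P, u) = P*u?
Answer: 4710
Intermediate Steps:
(L(-43, 127) + 15366) - 5195 = (-43*127 + 15366) - 5195 = (-5461 + 15366) - 5195 = 9905 - 5195 = 4710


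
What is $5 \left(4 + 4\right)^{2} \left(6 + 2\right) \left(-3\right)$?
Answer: $-7680$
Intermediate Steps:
$5 \left(4 + 4\right)^{2} \left(6 + 2\right) \left(-3\right) = 5 \cdot 8^{2} \cdot 8 \left(-3\right) = 5 \cdot 64 \left(-24\right) = 320 \left(-24\right) = -7680$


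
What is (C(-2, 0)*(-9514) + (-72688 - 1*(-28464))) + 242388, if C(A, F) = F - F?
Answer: 198164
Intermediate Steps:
C(A, F) = 0
(C(-2, 0)*(-9514) + (-72688 - 1*(-28464))) + 242388 = (0*(-9514) + (-72688 - 1*(-28464))) + 242388 = (0 + (-72688 + 28464)) + 242388 = (0 - 44224) + 242388 = -44224 + 242388 = 198164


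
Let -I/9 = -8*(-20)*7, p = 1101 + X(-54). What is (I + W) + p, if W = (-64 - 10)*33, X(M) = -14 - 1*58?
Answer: -11493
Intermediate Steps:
X(M) = -72 (X(M) = -14 - 58 = -72)
p = 1029 (p = 1101 - 72 = 1029)
I = -10080 (I = -9*(-8*(-20))*7 = -1440*7 = -9*1120 = -10080)
W = -2442 (W = -74*33 = -2442)
(I + W) + p = (-10080 - 2442) + 1029 = -12522 + 1029 = -11493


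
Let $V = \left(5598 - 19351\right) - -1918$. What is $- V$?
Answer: $11835$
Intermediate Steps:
$V = -11835$ ($V = \left(5598 - 19351\right) + 1918 = -13753 + 1918 = -11835$)
$- V = \left(-1\right) \left(-11835\right) = 11835$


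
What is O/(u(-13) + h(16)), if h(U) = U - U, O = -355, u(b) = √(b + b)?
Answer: 355*I*√26/26 ≈ 69.621*I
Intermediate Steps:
u(b) = √2*√b (u(b) = √(2*b) = √2*√b)
h(U) = 0
O/(u(-13) + h(16)) = -355/(√2*√(-13) + 0) = -355/(√2*(I*√13) + 0) = -355/(I*√26 + 0) = -355*(-I*√26/26) = -(-355)*I*√26/26 = 355*I*√26/26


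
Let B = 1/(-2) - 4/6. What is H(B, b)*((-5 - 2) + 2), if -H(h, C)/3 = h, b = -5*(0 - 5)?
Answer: -35/2 ≈ -17.500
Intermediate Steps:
B = -7/6 (B = 1*(-1/2) - 4*1/6 = -1/2 - 2/3 = -7/6 ≈ -1.1667)
b = 25 (b = -5*(-5) = 25)
H(h, C) = -3*h
H(B, b)*((-5 - 2) + 2) = (-3*(-7/6))*((-5 - 2) + 2) = 7*(-7 + 2)/2 = (7/2)*(-5) = -35/2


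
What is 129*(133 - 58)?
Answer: 9675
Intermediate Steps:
129*(133 - 58) = 129*75 = 9675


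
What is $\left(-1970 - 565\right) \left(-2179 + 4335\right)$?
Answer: $-5465460$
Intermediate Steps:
$\left(-1970 - 565\right) \left(-2179 + 4335\right) = \left(-2535\right) 2156 = -5465460$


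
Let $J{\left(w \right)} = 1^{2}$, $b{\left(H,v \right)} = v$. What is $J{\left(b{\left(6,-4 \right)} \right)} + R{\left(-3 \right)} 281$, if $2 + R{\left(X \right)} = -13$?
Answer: $-4214$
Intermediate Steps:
$R{\left(X \right)} = -15$ ($R{\left(X \right)} = -2 - 13 = -15$)
$J{\left(w \right)} = 1$
$J{\left(b{\left(6,-4 \right)} \right)} + R{\left(-3 \right)} 281 = 1 - 4215 = -4214$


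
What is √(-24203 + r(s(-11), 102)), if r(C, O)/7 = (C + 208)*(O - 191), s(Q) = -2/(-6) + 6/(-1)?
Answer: I*√1352310/3 ≈ 387.63*I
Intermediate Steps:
s(Q) = -17/3 (s(Q) = -2*(-⅙) + 6*(-1) = ⅓ - 6 = -17/3)
r(C, O) = 7*(-191 + O)*(208 + C) (r(C, O) = 7*((C + 208)*(O - 191)) = 7*((208 + C)*(-191 + O)) = 7*((-191 + O)*(208 + C)) = 7*(-191 + O)*(208 + C))
√(-24203 + r(s(-11), 102)) = √(-24203 + (-278096 - 1337*(-17/3) + 1456*102 + 7*(-17/3)*102)) = √(-24203 + (-278096 + 22729/3 + 148512 - 4046)) = √(-24203 - 378161/3) = √(-450770/3) = I*√1352310/3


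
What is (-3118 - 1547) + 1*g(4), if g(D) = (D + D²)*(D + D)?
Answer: -4505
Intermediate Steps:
g(D) = 2*D*(D + D²) (g(D) = (D + D²)*(2*D) = 2*D*(D + D²))
(-3118 - 1547) + 1*g(4) = (-3118 - 1547) + 1*(2*4²*(1 + 4)) = -4665 + 1*(2*16*5) = -4665 + 1*160 = -4665 + 160 = -4505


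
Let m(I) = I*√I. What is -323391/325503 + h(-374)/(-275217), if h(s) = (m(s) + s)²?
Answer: 625692918311/3317924413 - 279752*I*√374/275217 ≈ 188.58 - 19.658*I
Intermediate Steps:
m(I) = I^(3/2)
h(s) = (s + s^(3/2))² (h(s) = (s^(3/2) + s)² = (s + s^(3/2))²)
-323391/325503 + h(-374)/(-275217) = -323391/325503 + (-374 + (-374)^(3/2))²/(-275217) = -323391*1/325503 + (-374 - 374*I*√374)²*(-1/275217) = -107797/108501 - (-374 - 374*I*√374)²/275217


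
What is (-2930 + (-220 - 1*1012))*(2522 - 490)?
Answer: -8457184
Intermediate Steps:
(-2930 + (-220 - 1*1012))*(2522 - 490) = (-2930 + (-220 - 1012))*2032 = (-2930 - 1232)*2032 = -4162*2032 = -8457184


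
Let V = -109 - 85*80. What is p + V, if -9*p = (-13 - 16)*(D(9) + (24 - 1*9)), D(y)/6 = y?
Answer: -20060/3 ≈ -6686.7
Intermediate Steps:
D(y) = 6*y
V = -6909 (V = -109 - 6800 = -6909)
p = 667/3 (p = -(-13 - 16)*(6*9 + (24 - 1*9))/9 = -(-29)*(54 + (24 - 9))/9 = -(-29)*(54 + 15)/9 = -(-29)*69/9 = -⅑*(-2001) = 667/3 ≈ 222.33)
p + V = 667/3 - 6909 = -20060/3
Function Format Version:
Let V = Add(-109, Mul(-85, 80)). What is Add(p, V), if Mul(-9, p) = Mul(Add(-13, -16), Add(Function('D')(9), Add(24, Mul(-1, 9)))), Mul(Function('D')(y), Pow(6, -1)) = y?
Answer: Rational(-20060, 3) ≈ -6686.7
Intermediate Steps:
Function('D')(y) = Mul(6, y)
V = -6909 (V = Add(-109, -6800) = -6909)
p = Rational(667, 3) (p = Mul(Rational(-1, 9), Mul(Add(-13, -16), Add(Mul(6, 9), Add(24, Mul(-1, 9))))) = Mul(Rational(-1, 9), Mul(-29, Add(54, Add(24, -9)))) = Mul(Rational(-1, 9), Mul(-29, Add(54, 15))) = Mul(Rational(-1, 9), Mul(-29, 69)) = Mul(Rational(-1, 9), -2001) = Rational(667, 3) ≈ 222.33)
Add(p, V) = Add(Rational(667, 3), -6909) = Rational(-20060, 3)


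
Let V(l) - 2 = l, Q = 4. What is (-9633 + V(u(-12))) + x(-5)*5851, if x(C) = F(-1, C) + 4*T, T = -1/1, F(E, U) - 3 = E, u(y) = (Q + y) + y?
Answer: -21353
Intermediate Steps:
u(y) = 4 + 2*y (u(y) = (4 + y) + y = 4 + 2*y)
V(l) = 2 + l
F(E, U) = 3 + E
T = -1 (T = -1*1 = -1)
x(C) = -2 (x(C) = (3 - 1) + 4*(-1) = 2 - 4 = -2)
(-9633 + V(u(-12))) + x(-5)*5851 = (-9633 + (2 + (4 + 2*(-12)))) - 2*5851 = (-9633 + (2 + (4 - 24))) - 11702 = (-9633 + (2 - 20)) - 11702 = (-9633 - 18) - 11702 = -9651 - 11702 = -21353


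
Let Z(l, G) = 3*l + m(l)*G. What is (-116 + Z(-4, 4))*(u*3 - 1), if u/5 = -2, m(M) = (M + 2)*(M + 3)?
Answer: 3720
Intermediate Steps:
m(M) = (2 + M)*(3 + M)
u = -10 (u = 5*(-2) = -10)
Z(l, G) = 3*l + G*(6 + l² + 5*l) (Z(l, G) = 3*l + (6 + l² + 5*l)*G = 3*l + G*(6 + l² + 5*l))
(-116 + Z(-4, 4))*(u*3 - 1) = (-116 + (3*(-4) + 4*(6 + (-4)² + 5*(-4))))*(-10*3 - 1) = (-116 + (-12 + 4*(6 + 16 - 20)))*(-30 - 1) = (-116 + (-12 + 4*2))*(-31) = (-116 + (-12 + 8))*(-31) = (-116 - 4)*(-31) = -120*(-31) = 3720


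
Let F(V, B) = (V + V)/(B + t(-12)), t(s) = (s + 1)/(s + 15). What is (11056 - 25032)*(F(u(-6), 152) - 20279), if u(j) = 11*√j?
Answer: 283419304 - 922416*I*√6/445 ≈ 2.8342e+8 - 5077.4*I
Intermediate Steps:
t(s) = (1 + s)/(15 + s)
F(V, B) = 2*V/(-11/3 + B) (F(V, B) = (V + V)/(B + (1 - 12)/(15 - 12)) = (2*V)/(B - 11/3) = (2*V)/(-11/3 + B) = 2*V/(-11/3 + B))
(11056 - 25032)*(F(u(-6), 152) - 20279) = (11056 - 25032)*(6*(11*√(-6))/(-11 + 3*152) - 20279) = -13976*(6*(11*(I*√6))/(-11 + 456) - 20279) = -13976*(6*(11*I*√6)/445 - 20279) = -13976*(6*(11*I*√6)*(1/445) - 20279) = -13976*(66*I*√6/445 - 20279) = -13976*(-20279 + 66*I*√6/445) = 283419304 - 922416*I*√6/445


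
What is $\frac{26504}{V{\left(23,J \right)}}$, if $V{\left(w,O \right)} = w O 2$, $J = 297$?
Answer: $\frac{13252}{6831} \approx 1.94$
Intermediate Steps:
$V{\left(w,O \right)} = 2 O w$ ($V{\left(w,O \right)} = O w 2 = 2 O w$)
$\frac{26504}{V{\left(23,J \right)}} = \frac{26504}{2 \cdot 297 \cdot 23} = \frac{26504}{13662} = 26504 \cdot \frac{1}{13662} = \frac{13252}{6831}$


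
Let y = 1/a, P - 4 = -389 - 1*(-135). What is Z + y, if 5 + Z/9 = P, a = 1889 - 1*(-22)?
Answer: -4385744/1911 ≈ -2295.0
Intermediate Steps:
P = -250 (P = 4 + (-389 - 1*(-135)) = 4 + (-389 + 135) = 4 - 254 = -250)
a = 1911 (a = 1889 + 22 = 1911)
Z = -2295 (Z = -45 + 9*(-250) = -45 - 2250 = -2295)
y = 1/1911 ≈ 0.00052329
Z + y = -2295 + 1/1911 = -4385744/1911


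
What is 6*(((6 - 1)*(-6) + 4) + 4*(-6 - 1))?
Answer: -324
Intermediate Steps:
6*(((6 - 1)*(-6) + 4) + 4*(-6 - 1)) = 6*((5*(-6) + 4) + 4*(-7)) = 6*((-30 + 4) - 28) = 6*(-26 - 28) = 6*(-54) = -324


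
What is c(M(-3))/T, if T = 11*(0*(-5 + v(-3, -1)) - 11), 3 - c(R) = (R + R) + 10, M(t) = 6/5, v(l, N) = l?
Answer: 47/605 ≈ 0.077686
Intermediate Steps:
M(t) = 6/5 (M(t) = (⅕)*6 = 6/5)
c(R) = -7 - 2*R (c(R) = 3 - ((R + R) + 10) = 3 - (2*R + 10) = 3 - (10 + 2*R) = 3 + (-10 - 2*R) = -7 - 2*R)
T = -121 (T = 11*(0*(-5 - 3) - 11) = 11*(0*(-8) - 11) = 11*(0 - 11) = 11*(-11) = -121)
c(M(-3))/T = (-7 - 2*6/5)/(-121) = (-7 - 12/5)*(-1/121) = -47/5*(-1/121) = 47/605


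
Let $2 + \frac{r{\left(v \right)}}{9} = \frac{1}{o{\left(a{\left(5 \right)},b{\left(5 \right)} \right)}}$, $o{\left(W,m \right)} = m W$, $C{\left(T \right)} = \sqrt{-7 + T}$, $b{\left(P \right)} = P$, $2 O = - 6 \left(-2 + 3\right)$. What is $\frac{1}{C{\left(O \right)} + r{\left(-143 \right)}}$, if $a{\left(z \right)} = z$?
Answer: $- \frac{11025}{200731} - \frac{625 i \sqrt{10}}{200731} \approx -0.054924 - 0.0098461 i$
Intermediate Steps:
$O = -3$ ($O = \frac{\left(-6\right) \left(-2 + 3\right)}{2} = \frac{\left(-6\right) 1}{2} = \frac{1}{2} \left(-6\right) = -3$)
$o{\left(W,m \right)} = W m$
$r{\left(v \right)} = - \frac{441}{25}$ ($r{\left(v \right)} = -18 + \frac{9}{5 \cdot 5} = -18 + \frac{9}{25} = - \frac{441}{25}$)
$\frac{1}{C{\left(O \right)} + r{\left(-143 \right)}} = \frac{1}{\sqrt{-7 - 3} - \frac{441}{25}} = \frac{1}{\sqrt{-10} - \frac{441}{25}} = \frac{1}{i \sqrt{10} - \frac{441}{25}} = \frac{1}{- \frac{441}{25} + i \sqrt{10}}$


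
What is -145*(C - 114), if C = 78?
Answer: 5220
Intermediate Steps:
-145*(C - 114) = -145*(78 - 114) = -145*(-36) = 5220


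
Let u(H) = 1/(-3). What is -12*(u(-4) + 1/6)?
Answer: 2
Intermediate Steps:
u(H) = -⅓
-12*(u(-4) + 1/6) = -12*(-⅓ + 1/6) = -12*(-⅓ + ⅙) = -12*(-⅙) = 2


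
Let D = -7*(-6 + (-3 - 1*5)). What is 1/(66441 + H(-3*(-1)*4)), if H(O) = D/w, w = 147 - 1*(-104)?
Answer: 251/16676789 ≈ 1.5051e-5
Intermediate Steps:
w = 251 (w = 147 + 104 = 251)
D = 98 (D = -7*(-6 + (-3 - 5)) = -7*(-6 - 8) = -7*(-14) = 98)
H(O) = 98/251
1/(66441 + H(-3*(-1)*4)) = 1/(66441 + 98/251) = 1/(16676789/251) = 251/16676789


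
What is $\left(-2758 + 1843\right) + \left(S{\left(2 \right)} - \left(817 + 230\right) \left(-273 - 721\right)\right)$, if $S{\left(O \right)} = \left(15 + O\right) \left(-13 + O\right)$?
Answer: $1039616$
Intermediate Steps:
$S{\left(O \right)} = \left(-13 + O\right) \left(15 + O\right)$
$\left(-2758 + 1843\right) + \left(S{\left(2 \right)} - \left(817 + 230\right) \left(-273 - 721\right)\right) = \left(-2758 + 1843\right) + \left(\left(-195 + 2^{2} + 2 \cdot 2\right) - \left(817 + 230\right) \left(-273 - 721\right)\right) = -915 + \left(\left(-195 + 4 + 4\right) - 1047 \left(-994\right)\right) = -915 - -1040531 = -915 + \left(-187 + 1040718\right) = -915 + 1040531 = 1039616$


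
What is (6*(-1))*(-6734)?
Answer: 40404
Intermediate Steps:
(6*(-1))*(-6734) = -6*(-6734) = 40404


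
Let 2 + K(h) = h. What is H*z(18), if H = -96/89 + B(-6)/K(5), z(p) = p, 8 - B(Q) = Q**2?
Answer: -16680/89 ≈ -187.42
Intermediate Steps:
K(h) = -2 + h
B(Q) = 8 - Q**2
H = -2780/267 (H = -96/89 + (8 - 1*(-6)**2)/(-2 + 5) = -96*1/89 + (8 - 1*36)/3 = -96/89 + (8 - 36)*(1/3) = -96/89 - 28*1/3 = -96/89 - 28/3 = -2780/267 ≈ -10.412)
H*z(18) = -2780/267*18 = -16680/89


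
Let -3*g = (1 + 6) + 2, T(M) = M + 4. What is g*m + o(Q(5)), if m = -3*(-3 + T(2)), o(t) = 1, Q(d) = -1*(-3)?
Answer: 28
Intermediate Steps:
T(M) = 4 + M
Q(d) = 3
m = -9 (m = -3*(-3 + (4 + 2)) = -3*(-3 + 6) = -3*3 = -9)
g = -3 (g = -((1 + 6) + 2)/3 = -(7 + 2)/3 = -1/3*9 = -3)
g*m + o(Q(5)) = -3*(-9) + 1 = 27 + 1 = 28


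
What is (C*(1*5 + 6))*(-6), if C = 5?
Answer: -330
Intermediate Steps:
(C*(1*5 + 6))*(-6) = (5*(1*5 + 6))*(-6) = (5*(5 + 6))*(-6) = (5*11)*(-6) = 55*(-6) = -330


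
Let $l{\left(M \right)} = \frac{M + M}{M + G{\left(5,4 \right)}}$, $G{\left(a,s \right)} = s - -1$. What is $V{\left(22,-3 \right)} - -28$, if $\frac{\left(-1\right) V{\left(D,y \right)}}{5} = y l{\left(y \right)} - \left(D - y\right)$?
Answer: $108$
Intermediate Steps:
$G{\left(a,s \right)} = 1 + s$ ($G{\left(a,s \right)} = s + 1 = 1 + s$)
$l{\left(M \right)} = \frac{2 M}{5 + M}$ ($l{\left(M \right)} = \frac{M + M}{M + \left(1 + 4\right)} = \frac{2 M}{M + 5} = \frac{2 M}{5 + M}$)
$V{\left(D,y \right)} = - 5 y + 5 D - \frac{10 y^{2}}{5 + y}$ ($V{\left(D,y \right)} = - 5 \left(y \frac{2 y}{5 + y} - \left(D - y\right)\right) = - 5 \left(\frac{2 y^{2}}{5 + y} - \left(D - y\right)\right) = - 5 \left(y - D + \frac{2 y^{2}}{5 + y}\right) = - 5 y + 5 D - \frac{10 y^{2}}{5 + y}$)
$V{\left(22,-3 \right)} - -28 = \frac{5 \left(- 2 \left(-3\right)^{2} + \left(5 - 3\right) \left(22 - -3\right)\right)}{5 - 3} - -28 = \frac{5 \left(\left(-2\right) 9 + 2 \left(22 + 3\right)\right)}{2} + 28 = 5 \cdot \frac{1}{2} \left(-18 + 2 \cdot 25\right) + 28 = 5 \cdot \frac{1}{2} \left(-18 + 50\right) + 28 = 5 \cdot \frac{1}{2} \cdot 32 + 28 = 80 + 28 = 108$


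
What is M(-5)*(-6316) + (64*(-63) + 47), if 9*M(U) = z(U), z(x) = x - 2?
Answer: 8347/9 ≈ 927.44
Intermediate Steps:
z(x) = -2 + x
M(U) = -2/9 + U/9 (M(U) = (-2 + U)/9 = -2/9 + U/9)
M(-5)*(-6316) + (64*(-63) + 47) = (-2/9 + (⅑)*(-5))*(-6316) + (64*(-63) + 47) = (-2/9 - 5/9)*(-6316) + (-4032 + 47) = -7/9*(-6316) - 3985 = 44212/9 - 3985 = 8347/9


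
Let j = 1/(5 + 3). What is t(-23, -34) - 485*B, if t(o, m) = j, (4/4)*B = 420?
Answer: -1629599/8 ≈ -2.0370e+5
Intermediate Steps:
j = 1/8 ≈ 0.12500
B = 420
t(o, m) = 1/8
t(-23, -34) - 485*B = 1/8 - 485*420 = 1/8 - 203700 = -1629599/8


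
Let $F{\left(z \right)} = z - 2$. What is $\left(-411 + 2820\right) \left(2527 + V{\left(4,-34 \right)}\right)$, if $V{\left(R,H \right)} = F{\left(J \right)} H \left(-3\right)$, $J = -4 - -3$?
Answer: $5350389$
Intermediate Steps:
$J = -1$ ($J = -4 + 3 = -1$)
$F{\left(z \right)} = -2 + z$ ($F{\left(z \right)} = z - 2 = -2 + z$)
$V{\left(R,H \right)} = 9 H$ ($V{\left(R,H \right)} = \left(-2 - 1\right) H \left(-3\right) = - 3 H \left(-3\right) = 9 H$)
$\left(-411 + 2820\right) \left(2527 + V{\left(4,-34 \right)}\right) = \left(-411 + 2820\right) \left(2527 + 9 \left(-34\right)\right) = 2409 \left(2527 - 306\right) = 2409 \cdot 2221 = 5350389$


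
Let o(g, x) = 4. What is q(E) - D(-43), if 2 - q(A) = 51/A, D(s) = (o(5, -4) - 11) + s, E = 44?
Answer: 2237/44 ≈ 50.841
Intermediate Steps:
D(s) = -7 + s (D(s) = (4 - 11) + s = -7 + s)
q(A) = 2 - 51/A
q(E) - D(-43) = (2 - 51/44) - (-7 - 43) = (2 - 51*1/44) - 1*(-50) = (2 - 51/44) + 50 = 37/44 + 50 = 2237/44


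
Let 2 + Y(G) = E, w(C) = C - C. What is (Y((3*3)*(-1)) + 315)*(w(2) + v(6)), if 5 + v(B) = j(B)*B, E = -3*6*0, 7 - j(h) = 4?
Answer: 4069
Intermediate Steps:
w(C) = 0
j(h) = 3 (j(h) = 7 - 1*4 = 7 - 4 = 3)
E = 0 (E = -18*0 = 0)
Y(G) = -2 (Y(G) = -2 + 0 = -2)
v(B) = -5 + 3*B
(Y((3*3)*(-1)) + 315)*(w(2) + v(6)) = (-2 + 315)*(0 + (-5 + 3*6)) = 313*(0 + (-5 + 18)) = 313*(0 + 13) = 313*13 = 4069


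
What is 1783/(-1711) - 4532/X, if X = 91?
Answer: -7916505/155701 ≈ -50.844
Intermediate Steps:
1783/(-1711) - 4532/X = 1783/(-1711) - 4532/91 = 1783*(-1/1711) - 4532*1/91 = -1783/1711 - 4532/91 = -7916505/155701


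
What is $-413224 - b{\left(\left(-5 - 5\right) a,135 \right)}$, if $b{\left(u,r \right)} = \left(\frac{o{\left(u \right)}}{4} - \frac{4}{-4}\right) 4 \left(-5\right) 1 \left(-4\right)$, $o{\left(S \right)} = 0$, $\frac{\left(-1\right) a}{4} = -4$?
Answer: $-413304$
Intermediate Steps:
$a = 16$ ($a = \left(-4\right) \left(-4\right) = 16$)
$b{\left(u,r \right)} = 80$ ($b{\left(u,r \right)} = \left(\frac{0}{4} - \frac{4}{-4}\right) 4 \left(-5\right) 1 \left(-4\right) = \left(0 \cdot \frac{1}{4} - -1\right) 4 \left(\left(-5\right) \left(-4\right)\right) = \left(0 + 1\right) 4 \cdot 20 = 1 \cdot 4 \cdot 20 = 4 \cdot 20 = 80$)
$-413224 - b{\left(\left(-5 - 5\right) a,135 \right)} = -413224 - 80 = -413304$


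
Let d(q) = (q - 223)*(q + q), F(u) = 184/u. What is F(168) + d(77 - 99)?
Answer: 226403/21 ≈ 10781.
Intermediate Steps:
d(q) = 2*q*(-223 + q) (d(q) = (-223 + q)*(2*q) = 2*q*(-223 + q))
F(168) + d(77 - 99) = 184/168 + 2*(77 - 99)*(-223 + (77 - 99)) = 184*(1/168) + 2*(-22)*(-223 - 22) = 23/21 + 2*(-22)*(-245) = 23/21 + 10780 = 226403/21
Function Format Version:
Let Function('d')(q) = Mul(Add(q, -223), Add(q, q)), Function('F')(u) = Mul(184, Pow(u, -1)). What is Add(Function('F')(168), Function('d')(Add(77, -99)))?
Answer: Rational(226403, 21) ≈ 10781.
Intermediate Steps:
Function('d')(q) = Mul(2, q, Add(-223, q)) (Function('d')(q) = Mul(Add(-223, q), Mul(2, q)) = Mul(2, q, Add(-223, q)))
Add(Function('F')(168), Function('d')(Add(77, -99))) = Add(Mul(184, Pow(168, -1)), Mul(2, Add(77, -99), Add(-223, Add(77, -99)))) = Add(Mul(184, Rational(1, 168)), Mul(2, -22, Add(-223, -22))) = Add(Rational(23, 21), Mul(2, -22, -245)) = Add(Rational(23, 21), 10780) = Rational(226403, 21)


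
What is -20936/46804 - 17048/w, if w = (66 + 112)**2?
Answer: -91328176/92683621 ≈ -0.98538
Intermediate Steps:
w = 31684 (w = 178**2 = 31684)
-20936/46804 - 17048/w = -20936/46804 - 17048/31684 = -20936*1/46804 - 17048*1/31684 = -5234/11701 - 4262/7921 = -91328176/92683621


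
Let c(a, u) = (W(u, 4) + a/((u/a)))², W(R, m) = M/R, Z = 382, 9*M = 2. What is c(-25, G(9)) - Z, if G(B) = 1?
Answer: 31632187/81 ≈ 3.9052e+5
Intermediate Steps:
M = 2/9 (M = (⅑)*2 = 2/9 ≈ 0.22222)
W(R, m) = 2/(9*R)
c(a, u) = (2/(9*u) + a²/u)² (c(a, u) = (2/(9*u) + a/((u/a)))² = (2/(9*u) + a*(a/u))² = (2/(9*u) + a²/u)²)
c(-25, G(9)) - Z = (1/81)*(2 + 9*(-25)²)²/1² - 1*382 = (1/81)*1*(2 + 9*625)² - 382 = (1/81)*1*(2 + 5625)² - 382 = (1/81)*1*5627² - 382 = (1/81)*1*31663129 - 382 = 31663129/81 - 382 = 31632187/81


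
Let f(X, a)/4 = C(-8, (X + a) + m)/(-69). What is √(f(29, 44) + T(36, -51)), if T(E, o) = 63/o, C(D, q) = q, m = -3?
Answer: I*√7283157/1173 ≈ 2.3007*I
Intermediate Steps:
f(X, a) = 4/23 - 4*X/69 - 4*a/69 (f(X, a) = 4*(((X + a) - 3)/(-69)) = 4*((-3 + X + a)*(-1/69)) = 4*(1/23 - X/69 - a/69) = 4/23 - 4*X/69 - 4*a/69)
√(f(29, 44) + T(36, -51)) = √((4/23 - 4/69*29 - 4/69*44) + 63/(-51)) = √((4/23 - 116/69 - 176/69) + 63*(-1/51)) = √(-280/69 - 21/17) = √(-6209/1173) = I*√7283157/1173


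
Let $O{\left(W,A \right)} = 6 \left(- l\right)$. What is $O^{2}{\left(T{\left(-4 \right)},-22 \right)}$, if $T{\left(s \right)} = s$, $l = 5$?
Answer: $900$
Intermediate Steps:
$O{\left(W,A \right)} = -30$ ($O{\left(W,A \right)} = 6 \left(\left(-1\right) 5\right) = 6 \left(-5\right) = -30$)
$O^{2}{\left(T{\left(-4 \right)},-22 \right)} = \left(-30\right)^{2} = 900$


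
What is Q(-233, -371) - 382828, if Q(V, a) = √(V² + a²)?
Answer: -382828 + √191930 ≈ -3.8239e+5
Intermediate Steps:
Q(-233, -371) - 382828 = √((-233)² + (-371)²) - 382828 = √(54289 + 137641) - 382828 = √191930 - 382828 = -382828 + √191930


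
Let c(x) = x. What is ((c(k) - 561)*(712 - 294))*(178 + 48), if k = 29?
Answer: -50256976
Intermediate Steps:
((c(k) - 561)*(712 - 294))*(178 + 48) = ((29 - 561)*(712 - 294))*(178 + 48) = -532*418*226 = -222376*226 = -50256976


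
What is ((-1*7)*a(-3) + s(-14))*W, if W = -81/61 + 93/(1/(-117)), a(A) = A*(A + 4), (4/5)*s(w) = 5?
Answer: -36178299/122 ≈ -2.9654e+5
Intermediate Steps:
s(w) = 25/4 (s(w) = (5/4)*5 = 25/4)
a(A) = A*(4 + A)
W = -663822/61 (W = -81*1/61 + 93/(-1/117) = -81/61 + 93*(-117) = -81/61 - 10881 = -663822/61 ≈ -10882.)
((-1*7)*a(-3) + s(-14))*W = ((-1*7)*(-3*(4 - 3)) + 25/4)*(-663822/61) = (-(-21) + 25/4)*(-663822/61) = (-7*(-3) + 25/4)*(-663822/61) = (21 + 25/4)*(-663822/61) = (109/4)*(-663822/61) = -36178299/122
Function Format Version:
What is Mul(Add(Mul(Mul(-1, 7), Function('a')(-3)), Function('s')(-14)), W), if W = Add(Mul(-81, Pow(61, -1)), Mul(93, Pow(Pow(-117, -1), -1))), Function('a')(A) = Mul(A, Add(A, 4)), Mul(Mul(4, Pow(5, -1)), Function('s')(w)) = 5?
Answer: Rational(-36178299, 122) ≈ -2.9654e+5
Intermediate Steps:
Function('s')(w) = Rational(25, 4) (Function('s')(w) = Mul(Rational(5, 4), 5) = Rational(25, 4))
Function('a')(A) = Mul(A, Add(4, A))
W = Rational(-663822, 61) (W = Add(Mul(-81, Rational(1, 61)), Mul(93, Pow(Rational(-1, 117), -1))) = Add(Rational(-81, 61), Mul(93, -117)) = Add(Rational(-81, 61), -10881) = Rational(-663822, 61) ≈ -10882.)
Mul(Add(Mul(Mul(-1, 7), Function('a')(-3)), Function('s')(-14)), W) = Mul(Add(Mul(Mul(-1, 7), Mul(-3, Add(4, -3))), Rational(25, 4)), Rational(-663822, 61)) = Mul(Add(Mul(-7, Mul(-3, 1)), Rational(25, 4)), Rational(-663822, 61)) = Mul(Add(Mul(-7, -3), Rational(25, 4)), Rational(-663822, 61)) = Mul(Add(21, Rational(25, 4)), Rational(-663822, 61)) = Mul(Rational(109, 4), Rational(-663822, 61)) = Rational(-36178299, 122)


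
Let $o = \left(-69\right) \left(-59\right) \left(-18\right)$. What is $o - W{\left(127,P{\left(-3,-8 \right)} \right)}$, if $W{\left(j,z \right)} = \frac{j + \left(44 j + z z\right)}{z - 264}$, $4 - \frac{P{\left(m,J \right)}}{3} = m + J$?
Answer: $- \frac{5346714}{73} \approx -73243.0$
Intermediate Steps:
$P{\left(m,J \right)} = 12 - 3 J - 3 m$ ($P{\left(m,J \right)} = 12 - 3 \left(m + J\right) = 12 - 3 \left(J + m\right) = 12 - \left(3 J + 3 m\right) = 12 - 3 J - 3 m$)
$o = -73278$ ($o = 4071 \left(-18\right) = -73278$)
$W{\left(j,z \right)} = \frac{z^{2} + 45 j}{-264 + z}$ ($W{\left(j,z \right)} = \frac{j + \left(44 j + z^{2}\right)}{-264 + z} = \frac{j + \left(z^{2} + 44 j\right)}{-264 + z} = \frac{z^{2} + 45 j}{-264 + z}$)
$o - W{\left(127,P{\left(-3,-8 \right)} \right)} = -73278 - \frac{\left(12 - -24 - -9\right)^{2} + 45 \cdot 127}{-264 - -45} = -73278 - \frac{\left(12 + 24 + 9\right)^{2} + 5715}{-264 + \left(12 + 24 + 9\right)} = -73278 - \frac{45^{2} + 5715}{-264 + 45} = -73278 - \frac{2025 + 5715}{-219} = -73278 - \left(- \frac{1}{219}\right) 7740 = -73278 - - \frac{2580}{73} = -73278 + \frac{2580}{73} = - \frac{5346714}{73}$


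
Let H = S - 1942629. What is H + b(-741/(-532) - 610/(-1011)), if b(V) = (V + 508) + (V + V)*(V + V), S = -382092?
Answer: -232809641155117/100167858 ≈ -2.3242e+6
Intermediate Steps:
b(V) = 508 + V + 4*V² (b(V) = (508 + V) + (2*V)*(2*V) = (508 + V) + 4*V² = 508 + V + 4*V²)
H = -2324721 (H = -382092 - 1942629 = -2324721)
H + b(-741/(-532) - 610/(-1011)) = -2324721 + (508 + (-741/(-532) - 610/(-1011)) + 4*(-741/(-532) - 610/(-1011))²) = -2324721 + (508 + (-741*(-1/532) - 610*(-1/1011)) + 4*(-741*(-1/532) - 610*(-1/1011))²) = -2324721 + (508 + (39/28 + 610/1011) + 4*(39/28 + 610/1011)²) = -2324721 + (508 + 56509/28308 + 4*(56509/28308)²) = -2324721 + (508 + 56509/28308 + 4*(3193267081/801342864)) = -2324721 + (508 + 56509/28308 + 3193267081/200335716) = -2324721 + 52681862501/100167858 = -232809641155117/100167858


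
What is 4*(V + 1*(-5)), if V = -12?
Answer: -68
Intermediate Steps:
4*(V + 1*(-5)) = 4*(-12 + 1*(-5)) = 4*(-12 - 5) = 4*(-17) = -68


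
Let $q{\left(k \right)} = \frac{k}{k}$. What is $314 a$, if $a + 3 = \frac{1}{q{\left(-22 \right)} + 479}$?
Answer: $- \frac{225923}{240} \approx -941.35$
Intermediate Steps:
$q{\left(k \right)} = 1$
$a = - \frac{1439}{480}$ ($a = -3 + \frac{1}{1 + 479} = -3 + \frac{1}{480} = - \frac{1439}{480} \approx -2.9979$)
$314 a = 314 \left(- \frac{1439}{480}\right) = - \frac{225923}{240}$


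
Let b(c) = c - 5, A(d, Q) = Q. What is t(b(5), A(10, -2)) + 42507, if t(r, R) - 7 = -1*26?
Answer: 42488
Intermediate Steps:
b(c) = -5 + c
t(r, R) = -19 (t(r, R) = 7 - 1*26 = 7 - 26 = -19)
t(b(5), A(10, -2)) + 42507 = -19 + 42507 = 42488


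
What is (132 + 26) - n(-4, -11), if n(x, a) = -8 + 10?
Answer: 156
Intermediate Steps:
n(x, a) = 2
(132 + 26) - n(-4, -11) = (132 + 26) - 1*2 = 158 - 2 = 156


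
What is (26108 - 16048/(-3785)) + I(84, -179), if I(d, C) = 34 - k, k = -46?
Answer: 99137628/3785 ≈ 26192.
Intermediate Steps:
I(d, C) = 80 (I(d, C) = 34 - 1*(-46) = 34 + 46 = 80)
(26108 - 16048/(-3785)) + I(84, -179) = (26108 - 16048/(-3785)) + 80 = (26108 - 16048*(-1/3785)) + 80 = (26108 + 16048/3785) + 80 = 98834828/3785 + 80 = 99137628/3785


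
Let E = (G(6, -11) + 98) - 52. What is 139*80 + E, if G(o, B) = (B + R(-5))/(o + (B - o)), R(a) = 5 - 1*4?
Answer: 122836/11 ≈ 11167.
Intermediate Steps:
R(a) = 1 (R(a) = 5 - 4 = 1)
G(o, B) = (1 + B)/B (G(o, B) = (B + 1)/(o + (B - o)) = (1 + B)/B)
E = 516/11 (E = ((1 - 11)/(-11) + 98) - 52 = (-1/11*(-10) + 98) - 52 = (10/11 + 98) - 52 = 1088/11 - 52 = 516/11 ≈ 46.909)
139*80 + E = 139*80 + 516/11 = 11120 + 516/11 = 122836/11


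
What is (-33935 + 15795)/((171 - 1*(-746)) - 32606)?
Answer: 18140/31689 ≈ 0.57244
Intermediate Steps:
(-33935 + 15795)/((171 - 1*(-746)) - 32606) = -18140/((171 + 746) - 32606) = -18140/(917 - 32606) = -18140/(-31689) = -18140*(-1/31689) = 18140/31689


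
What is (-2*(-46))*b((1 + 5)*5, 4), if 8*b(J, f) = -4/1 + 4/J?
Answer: -667/15 ≈ -44.467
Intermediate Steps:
b(J, f) = -½ + 1/(2*J) (b(J, f) = (-4/1 + 4/J)/8 = (-4*1 + 4/J)/8 = (-4 + 4/J)/8 = -½ + 1/(2*J))
(-2*(-46))*b((1 + 5)*5, 4) = (-2*(-46))*((1 - (1 + 5)*5)/(2*(((1 + 5)*5)))) = 92*((1 - 6*5)/(2*((6*5)))) = 92*((½)*(1 - 1*30)/30) = 92*((½)*(1/30)*(1 - 30)) = 92*((½)*(1/30)*(-29)) = 92*(-29/60) = -667/15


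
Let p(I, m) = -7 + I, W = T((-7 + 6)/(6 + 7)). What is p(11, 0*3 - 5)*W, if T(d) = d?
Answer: -4/13 ≈ -0.30769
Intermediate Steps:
W = -1/13 (W = (-7 + 6)/(6 + 7) = -1/13 ≈ -0.076923)
p(11, 0*3 - 5)*W = (-7 + 11)*(-1/13) = 4*(-1/13) = -4/13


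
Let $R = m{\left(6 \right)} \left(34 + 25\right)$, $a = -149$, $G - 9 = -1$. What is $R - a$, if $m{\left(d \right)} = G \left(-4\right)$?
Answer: $-1739$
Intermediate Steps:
$G = 8$ ($G = 9 - 1 = 8$)
$m{\left(d \right)} = -32$ ($m{\left(d \right)} = 8 \left(-4\right) = -32$)
$R = -1888$ ($R = - 32 \left(34 + 25\right) = \left(-32\right) 59 = -1888$)
$R - a = -1888 - -149 = -1888 + 149 = -1739$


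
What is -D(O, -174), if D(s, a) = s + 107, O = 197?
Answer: -304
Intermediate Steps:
D(s, a) = 107 + s
-D(O, -174) = -(107 + 197) = -1*304 = -304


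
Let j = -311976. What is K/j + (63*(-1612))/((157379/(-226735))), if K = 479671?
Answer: 7183577372585851/49098470904 ≈ 1.4631e+5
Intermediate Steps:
K/j + (63*(-1612))/((157379/(-226735))) = 479671/(-311976) + (63*(-1612))/((157379/(-226735))) = 479671*(-1/311976) - 101556/(157379*(-1/226735)) = -479671/311976 - 101556/(-157379/226735) = -479671/311976 - 101556*(-226735/157379) = -479671/311976 + 23026299660/157379 = 7183577372585851/49098470904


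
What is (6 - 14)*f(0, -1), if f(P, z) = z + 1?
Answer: 0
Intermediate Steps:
f(P, z) = 1 + z
(6 - 14)*f(0, -1) = (6 - 14)*(1 - 1) = -8*0 = 0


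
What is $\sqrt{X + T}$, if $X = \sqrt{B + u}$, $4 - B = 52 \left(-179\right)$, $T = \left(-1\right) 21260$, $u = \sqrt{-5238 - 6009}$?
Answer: $\sqrt{-21260 + \sqrt{9312 + i \sqrt{11247}}} \approx 0.002 + 145.48 i$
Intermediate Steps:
$u = i \sqrt{11247}$ ($u = \sqrt{-11247} = i \sqrt{11247} \approx 106.05 i$)
$T = -21260$
$B = 9312$ ($B = 4 - 52 \left(-179\right) = 4 - -9308 = 4 + 9308 = 9312$)
$X = \sqrt{9312 + i \sqrt{11247}} \approx 96.5 + 0.5495 i$
$\sqrt{X + T} = \sqrt{\sqrt{9312 + i \sqrt{11247}} - 21260} = \sqrt{-21260 + \sqrt{9312 + i \sqrt{11247}}}$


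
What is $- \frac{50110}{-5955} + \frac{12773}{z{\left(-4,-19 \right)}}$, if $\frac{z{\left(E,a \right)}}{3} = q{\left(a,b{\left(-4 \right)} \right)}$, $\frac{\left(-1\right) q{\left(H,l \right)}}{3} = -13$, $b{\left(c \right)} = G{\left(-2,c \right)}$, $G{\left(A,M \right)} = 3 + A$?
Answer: $\frac{5461739}{46449} \approx 117.59$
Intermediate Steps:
$b{\left(c \right)} = 1$ ($b{\left(c \right)} = 3 - 2 = 1$)
$q{\left(H,l \right)} = 39$ ($q{\left(H,l \right)} = \left(-3\right) \left(-13\right) = 39$)
$z{\left(E,a \right)} = 117$ ($z{\left(E,a \right)} = 3 \cdot 39 = 117$)
$- \frac{50110}{-5955} + \frac{12773}{z{\left(-4,-19 \right)}} = - \frac{50110}{-5955} + \frac{12773}{117} = \left(-50110\right) \left(- \frac{1}{5955}\right) + 12773 \cdot \frac{1}{117} = \frac{10022}{1191} + \frac{12773}{117} = \frac{5461739}{46449}$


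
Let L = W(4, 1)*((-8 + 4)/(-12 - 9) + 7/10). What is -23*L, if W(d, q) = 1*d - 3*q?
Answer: -4301/210 ≈ -20.481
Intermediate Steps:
W(d, q) = d - 3*q
L = 187/210 (L = (4 - 3*1)*((-8 + 4)/(-12 - 9) + 7/10) = (4 - 3)*(-4/(-21) + 7*(⅒)) = 1*(-4*(-1/21) + 7/10) = 1*(4/21 + 7/10) = 1*(187/210) = 187/210 ≈ 0.89048)
-23*L = -23*187/210 = -4301/210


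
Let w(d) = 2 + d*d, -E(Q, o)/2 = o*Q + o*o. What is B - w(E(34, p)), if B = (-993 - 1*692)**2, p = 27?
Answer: -8011213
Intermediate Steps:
E(Q, o) = -2*o**2 - 2*Q*o (E(Q, o) = -2*(o*Q + o*o) = -2*(Q*o + o**2) = -2*(o**2 + Q*o) = -2*o**2 - 2*Q*o)
B = 2839225 (B = (-993 - 692)**2 = (-1685)**2 = 2839225)
w(d) = 2 + d**2
B - w(E(34, p)) = 2839225 - (2 + (-2*27*(34 + 27))**2) = 2839225 - (2 + (-2*27*61)**2) = 2839225 - (2 + (-3294)**2) = 2839225 - (2 + 10850436) = 2839225 - 1*10850438 = 2839225 - 10850438 = -8011213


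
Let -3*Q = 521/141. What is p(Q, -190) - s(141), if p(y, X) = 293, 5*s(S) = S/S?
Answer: 1464/5 ≈ 292.80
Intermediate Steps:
Q = -521/423 (Q = -521/(3*141) = -⅓*521/141 = -521/423 ≈ -1.2317)
s(S) = ⅕ (s(S) = (S/S)/5 = (⅕)*1 = ⅕)
p(Q, -190) - s(141) = 293 - 1*⅕ = 293 - ⅕ = 1464/5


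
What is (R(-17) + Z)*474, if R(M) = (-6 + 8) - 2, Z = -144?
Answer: -68256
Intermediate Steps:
R(M) = 0 (R(M) = 2 - 2 = 0)
(R(-17) + Z)*474 = (0 - 144)*474 = -144*474 = -68256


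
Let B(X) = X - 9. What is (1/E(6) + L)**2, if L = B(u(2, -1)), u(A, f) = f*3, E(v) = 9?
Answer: 11449/81 ≈ 141.35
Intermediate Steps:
u(A, f) = 3*f
B(X) = -9 + X
L = -12 (L = -9 + 3*(-1) = -9 - 3 = -12)
(1/E(6) + L)**2 = (1/9 - 12)**2 = (-107/9)**2 = 11449/81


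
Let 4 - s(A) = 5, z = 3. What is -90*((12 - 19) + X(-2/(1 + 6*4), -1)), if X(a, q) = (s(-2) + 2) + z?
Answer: 270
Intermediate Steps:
s(A) = -1 (s(A) = 4 - 1*5 = 4 - 5 = -1)
X(a, q) = 4 (X(a, q) = (-1 + 2) + 3 = 1 + 3 = 4)
-90*((12 - 19) + X(-2/(1 + 6*4), -1)) = -90*((12 - 19) + 4) = -90*(-7 + 4) = -90*(-3) = 270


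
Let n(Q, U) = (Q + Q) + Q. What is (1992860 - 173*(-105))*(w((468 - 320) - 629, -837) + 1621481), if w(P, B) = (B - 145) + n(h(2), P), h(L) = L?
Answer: 3258876067625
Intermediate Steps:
n(Q, U) = 3*Q (n(Q, U) = 2*Q + Q = 3*Q)
w(P, B) = -139 + B (w(P, B) = (B - 145) + 3*2 = (-145 + B) + 6 = -139 + B)
(1992860 - 173*(-105))*(w((468 - 320) - 629, -837) + 1621481) = (1992860 - 173*(-105))*((-139 - 837) + 1621481) = (1992860 + 18165)*(-976 + 1621481) = 2011025*1620505 = 3258876067625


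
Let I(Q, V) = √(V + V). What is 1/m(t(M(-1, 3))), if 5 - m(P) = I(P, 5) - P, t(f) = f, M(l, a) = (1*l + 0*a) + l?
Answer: -3 - √10 ≈ -6.1623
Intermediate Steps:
M(l, a) = 2*l (M(l, a) = (l + 0) + l = l + l = 2*l)
I(Q, V) = √2*√V (I(Q, V) = √(2*V) = √2*√V)
m(P) = 5 + P - √10 (m(P) = 5 - (√2*√5 - P) = 5 - (√10 - P) = 5 + (P - √10) = 5 + P - √10)
1/m(t(M(-1, 3))) = 1/(5 + 2*(-1) - √10) = 1/(5 - 2 - √10) = 1/(3 - √10)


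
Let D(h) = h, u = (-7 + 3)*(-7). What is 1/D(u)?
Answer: 1/28 ≈ 0.035714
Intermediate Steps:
u = 28 (u = -4*(-7) = 28)
1/D(u) = 1/28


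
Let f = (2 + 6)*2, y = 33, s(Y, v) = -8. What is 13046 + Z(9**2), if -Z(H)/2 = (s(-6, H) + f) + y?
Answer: 12964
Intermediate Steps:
f = 16 (f = 8*2 = 16)
Z(H) = -82 (Z(H) = -2*((-8 + 16) + 33) = -2*(8 + 33) = -2*41 = -82)
13046 + Z(9**2) = 13046 - 82 = 12964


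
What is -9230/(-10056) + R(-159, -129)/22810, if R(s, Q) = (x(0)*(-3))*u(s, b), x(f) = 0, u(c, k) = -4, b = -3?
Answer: 4615/5028 ≈ 0.91786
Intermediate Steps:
R(s, Q) = 0 (R(s, Q) = (0*(-3))*(-4) = 0*(-4) = 0)
-9230/(-10056) + R(-159, -129)/22810 = -9230/(-10056) + 0/22810 = -9230*(-1/10056) + 0*(1/22810) = 4615/5028 + 0 = 4615/5028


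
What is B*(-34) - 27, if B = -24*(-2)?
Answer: -1659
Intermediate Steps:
B = 48
B*(-34) - 27 = 48*(-34) - 27 = -1632 - 27 = -1659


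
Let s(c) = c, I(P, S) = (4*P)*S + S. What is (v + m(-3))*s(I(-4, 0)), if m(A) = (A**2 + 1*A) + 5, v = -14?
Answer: 0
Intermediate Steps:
I(P, S) = S + 4*P*S (I(P, S) = 4*P*S + S = S + 4*P*S)
m(A) = 5 + A + A**2 (m(A) = (A**2 + A) + 5 = (A + A**2) + 5 = 5 + A + A**2)
(v + m(-3))*s(I(-4, 0)) = (-14 + (5 - 3 + (-3)**2))*(0*(1 + 4*(-4))) = (-14 + (5 - 3 + 9))*(0*(1 - 16)) = (-14 + 11)*(0*(-15)) = -3*0 = 0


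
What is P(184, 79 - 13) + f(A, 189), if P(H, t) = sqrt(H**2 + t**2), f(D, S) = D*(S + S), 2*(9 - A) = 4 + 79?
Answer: -12285 + 2*sqrt(9553) ≈ -12090.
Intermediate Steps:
A = -65/2 (A = 9 - (4 + 79)/2 = 9 - 1/2*83 = 9 - 83/2 = -65/2 ≈ -32.500)
f(D, S) = 2*D*S (f(D, S) = D*(2*S) = 2*D*S)
P(184, 79 - 13) + f(A, 189) = sqrt(184**2 + (79 - 13)**2) + 2*(-65/2)*189 = sqrt(33856 + 66**2) - 12285 = sqrt(33856 + 4356) - 12285 = sqrt(38212) - 12285 = 2*sqrt(9553) - 12285 = -12285 + 2*sqrt(9553)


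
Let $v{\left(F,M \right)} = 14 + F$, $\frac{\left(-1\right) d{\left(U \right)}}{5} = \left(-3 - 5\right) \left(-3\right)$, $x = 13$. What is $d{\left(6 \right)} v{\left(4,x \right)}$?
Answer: $-2160$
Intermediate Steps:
$d{\left(U \right)} = -120$ ($d{\left(U \right)} = - 5 \left(-3 - 5\right) \left(-3\right) = - 5 \left(\left(-8\right) \left(-3\right)\right) = \left(-5\right) 24 = -120$)
$d{\left(6 \right)} v{\left(4,x \right)} = - 120 \left(14 + 4\right) = \left(-120\right) 18 = -2160$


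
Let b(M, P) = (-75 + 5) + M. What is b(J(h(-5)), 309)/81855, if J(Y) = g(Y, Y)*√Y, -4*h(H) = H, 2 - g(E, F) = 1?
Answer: -14/16371 + √5/163710 ≈ -0.00084151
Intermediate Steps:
g(E, F) = 1 (g(E, F) = 2 - 1*1 = 2 - 1 = 1)
h(H) = -H/4
J(Y) = √Y (J(Y) = 1*√Y = √Y)
b(M, P) = -70 + M
b(J(h(-5)), 309)/81855 = (-70 + √(-¼*(-5)))/81855 = (-70 + √(5/4))*(1/81855) = (-70 + √5/2)*(1/81855) = -14/16371 + √5/163710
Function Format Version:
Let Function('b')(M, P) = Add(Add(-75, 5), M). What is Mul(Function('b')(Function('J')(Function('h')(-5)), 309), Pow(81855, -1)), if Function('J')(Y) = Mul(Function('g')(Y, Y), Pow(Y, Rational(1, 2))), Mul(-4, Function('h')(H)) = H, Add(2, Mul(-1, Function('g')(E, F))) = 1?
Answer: Add(Rational(-14, 16371), Mul(Rational(1, 163710), Pow(5, Rational(1, 2)))) ≈ -0.00084151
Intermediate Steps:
Function('g')(E, F) = 1 (Function('g')(E, F) = Add(2, Mul(-1, 1)) = Add(2, -1) = 1)
Function('h')(H) = Mul(Rational(-1, 4), H)
Function('J')(Y) = Pow(Y, Rational(1, 2)) (Function('J')(Y) = Mul(1, Pow(Y, Rational(1, 2))) = Pow(Y, Rational(1, 2)))
Function('b')(M, P) = Add(-70, M)
Mul(Function('b')(Function('J')(Function('h')(-5)), 309), Pow(81855, -1)) = Mul(Add(-70, Pow(Mul(Rational(-1, 4), -5), Rational(1, 2))), Pow(81855, -1)) = Mul(Add(-70, Pow(Rational(5, 4), Rational(1, 2))), Rational(1, 81855)) = Mul(Add(-70, Mul(Rational(1, 2), Pow(5, Rational(1, 2)))), Rational(1, 81855)) = Add(Rational(-14, 16371), Mul(Rational(1, 163710), Pow(5, Rational(1, 2))))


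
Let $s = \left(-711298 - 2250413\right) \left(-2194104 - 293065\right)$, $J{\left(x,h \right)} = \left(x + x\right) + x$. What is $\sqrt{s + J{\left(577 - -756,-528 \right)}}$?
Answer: $\sqrt{7366275790158} \approx 2.7141 \cdot 10^{6}$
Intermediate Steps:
$J{\left(x,h \right)} = 3 x$ ($J{\left(x,h \right)} = 2 x + x = 3 x$)
$s = 7366275786159$ ($s = \left(-2961711\right) \left(-2487169\right) = 7366275786159$)
$\sqrt{s + J{\left(577 - -756,-528 \right)}} = \sqrt{7366275786159 + 3 \left(577 - -756\right)} = \sqrt{7366275786159 + 3 \left(577 + 756\right)} = \sqrt{7366275786159 + 3 \cdot 1333} = \sqrt{7366275786159 + 3999} = \sqrt{7366275790158}$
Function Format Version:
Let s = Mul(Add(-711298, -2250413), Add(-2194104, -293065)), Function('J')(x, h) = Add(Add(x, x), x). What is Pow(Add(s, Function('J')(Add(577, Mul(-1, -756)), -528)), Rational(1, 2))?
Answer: Pow(7366275790158, Rational(1, 2)) ≈ 2.7141e+6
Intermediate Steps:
Function('J')(x, h) = Mul(3, x) (Function('J')(x, h) = Add(Mul(2, x), x) = Mul(3, x))
s = 7366275786159 (s = Mul(-2961711, -2487169) = 7366275786159)
Pow(Add(s, Function('J')(Add(577, Mul(-1, -756)), -528)), Rational(1, 2)) = Pow(Add(7366275786159, Mul(3, Add(577, Mul(-1, -756)))), Rational(1, 2)) = Pow(Add(7366275786159, Mul(3, Add(577, 756))), Rational(1, 2)) = Pow(Add(7366275786159, Mul(3, 1333)), Rational(1, 2)) = Pow(Add(7366275786159, 3999), Rational(1, 2)) = Pow(7366275790158, Rational(1, 2))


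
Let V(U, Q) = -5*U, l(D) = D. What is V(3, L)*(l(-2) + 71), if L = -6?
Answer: -1035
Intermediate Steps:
V(3, L)*(l(-2) + 71) = (-5*3)*(-2 + 71) = -15*69 = -1035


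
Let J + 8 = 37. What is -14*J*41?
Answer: -16646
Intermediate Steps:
J = 29 (J = -8 + 37 = 29)
-14*J*41 = -14*29*41 = -406*41 = -16646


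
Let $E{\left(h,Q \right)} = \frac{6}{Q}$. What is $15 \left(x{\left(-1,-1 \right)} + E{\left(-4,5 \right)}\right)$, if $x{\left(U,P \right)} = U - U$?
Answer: $18$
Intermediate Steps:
$x{\left(U,P \right)} = 0$
$15 \left(x{\left(-1,-1 \right)} + E{\left(-4,5 \right)}\right) = 15 \left(0 + \frac{6}{5}\right) = 15 \cdot \frac{6}{5} = 18$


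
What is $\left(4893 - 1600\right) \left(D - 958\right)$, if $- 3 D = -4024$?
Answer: $\frac{3786950}{3} \approx 1.2623 \cdot 10^{6}$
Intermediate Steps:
$D = \frac{4024}{3}$ ($D = \left(- \frac{1}{3}\right) \left(-4024\right) = \frac{4024}{3} \approx 1341.3$)
$\left(4893 - 1600\right) \left(D - 958\right) = \left(4893 - 1600\right) \left(\frac{4024}{3} - 958\right) = 3293 \cdot \frac{1150}{3} = \frac{3786950}{3}$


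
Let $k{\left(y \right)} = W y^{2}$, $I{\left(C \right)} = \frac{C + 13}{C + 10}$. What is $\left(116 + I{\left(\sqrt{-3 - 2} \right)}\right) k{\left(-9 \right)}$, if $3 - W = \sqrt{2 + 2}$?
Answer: $\frac{66501}{7} - \frac{81 i \sqrt{5}}{35} \approx 9500.1 - 5.1749 i$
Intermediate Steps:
$W = 1$ ($W = 3 - \sqrt{2 + 2} = 3 - \sqrt{4} = 3 - 2 = 1$)
$I{\left(C \right)} = \frac{13 + C}{10 + C}$
$k{\left(y \right)} = y^{2}$ ($k{\left(y \right)} = 1 y^{2} = y^{2}$)
$\left(116 + I{\left(\sqrt{-3 - 2} \right)}\right) k{\left(-9 \right)} = \left(116 + \frac{13 + \sqrt{-3 - 2}}{10 + \sqrt{-3 - 2}}\right) \left(-9\right)^{2} = \left(116 + \frac{13 + \sqrt{-5}}{10 + \sqrt{-5}}\right) 81 = \left(116 + \frac{13 + i \sqrt{5}}{10 + i \sqrt{5}}\right) 81 = 9396 + \frac{81 \left(13 + i \sqrt{5}\right)}{10 + i \sqrt{5}}$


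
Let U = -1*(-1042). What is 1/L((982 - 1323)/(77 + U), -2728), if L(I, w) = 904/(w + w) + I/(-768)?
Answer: -293052672/48439367 ≈ -6.0499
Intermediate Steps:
U = 1042
L(I, w) = 452/w - I/768 (L(I, w) = 904/((2*w)) + I*(-1/768) = 904*(1/(2*w)) - I/768 = 452/w - I/768)
1/L((982 - 1323)/(77 + U), -2728) = 1/(452/(-2728) - (982 - 1323)/(768*(77 + 1042))) = 1/(452*(-1/2728) - (-341)/(768*1119)) = 1/(-113/682 - (-341)/(768*1119)) = 1/(-113/682 - 1/768*(-341/1119)) = 1/(-113/682 + 341/859392) = 1/(-48439367/293052672) = -293052672/48439367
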